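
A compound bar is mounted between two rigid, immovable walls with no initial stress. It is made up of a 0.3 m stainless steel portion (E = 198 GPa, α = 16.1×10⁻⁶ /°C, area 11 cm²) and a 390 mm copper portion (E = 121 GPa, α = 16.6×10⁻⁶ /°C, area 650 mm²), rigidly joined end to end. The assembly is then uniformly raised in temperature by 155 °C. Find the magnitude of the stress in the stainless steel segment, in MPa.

σ ≈ 251 MPa (compressive)

With the walls removed the bar would change length by δ_free = Σ αᵢΔT Lᵢ = 16.1×10⁻⁶×155×300 + 16.6×10⁻⁶×155×390 = 1.752 mm.
The walls prevent any net length change, so an axial force P (same in every segment) develops. Compatibility: P · Σ Lᵢ/(AᵢEᵢ) = δ_free.
The series flexibility is Σ Lᵢ/(AᵢEᵢ) = 300/(1100×198×10³) + 390/(650×121×10³) = 6.336×10⁻⁶ mm/N.
P = 1.752 / 6.336×10⁻⁶ = 276500 N = 276.5 kN, compressive.
σ_{stainless steel} = P / A = 276500 / 1100 = 251.4 MPa.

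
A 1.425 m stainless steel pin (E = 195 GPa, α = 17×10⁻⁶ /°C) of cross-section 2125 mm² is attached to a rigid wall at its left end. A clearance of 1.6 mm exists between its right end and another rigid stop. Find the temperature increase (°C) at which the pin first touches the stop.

The gap closes when αΔT L = 1.6 mm, since the pin is still unstressed at that instant.
So ΔT = g/(αL) = 1.6/(17×10⁻⁶ × 1425) = 66.05 °C.

ΔT ≈ 66 °C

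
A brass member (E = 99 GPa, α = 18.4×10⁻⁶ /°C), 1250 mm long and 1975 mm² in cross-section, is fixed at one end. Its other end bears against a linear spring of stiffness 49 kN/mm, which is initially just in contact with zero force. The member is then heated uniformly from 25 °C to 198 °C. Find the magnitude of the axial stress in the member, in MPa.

σ ≈ 75.2 MPa (compressive)

Free thermal expansion: δ_free = αΔT L = 18.4×10⁻⁶ × 173 × 1250 = 3.979 mm.
With a force P in the spring, the elastic change of the member is PL/(AE) and that of the spring is P/k; compatibility requires their sum to equal δ_free.
P [ L/(AE) + 1/k ] = δ_free → P [ 1250/(1975×99×10³) + 1/(49×10³) ] = 3.979.
P = 3.979 / 2.68×10⁻⁵ = 148500 N.
σ = P/A = 148500/1975 = 75.17 MPa.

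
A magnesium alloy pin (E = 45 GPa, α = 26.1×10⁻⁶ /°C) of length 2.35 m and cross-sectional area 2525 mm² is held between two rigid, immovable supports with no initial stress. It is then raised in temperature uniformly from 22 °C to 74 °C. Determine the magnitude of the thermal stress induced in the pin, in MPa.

With length fixed, the mechanical strain must cancel the thermal strain αΔT = 26.1×10⁻⁶ × 52 = 1357.2×10⁻⁶.
The stress required to suppress this strain is σ = Eε = 45×10³ × 1357.2×10⁻⁶ = 61.07 MPa, compressive since the pin is trying to expand.

σ ≈ 61.1 MPa (compressive)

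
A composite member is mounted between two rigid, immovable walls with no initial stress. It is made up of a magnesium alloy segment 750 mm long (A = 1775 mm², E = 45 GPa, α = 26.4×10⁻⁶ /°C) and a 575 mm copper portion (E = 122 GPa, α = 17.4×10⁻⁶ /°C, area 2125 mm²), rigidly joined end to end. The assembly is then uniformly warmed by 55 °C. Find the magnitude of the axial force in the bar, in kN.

If the supports were absent, the total length change would be Σ αᵢΔT Lᵢ = 26.4×10⁻⁶×55×750 + 17.4×10⁻⁶×55×575 = 1.639 mm.
Since the ends are fixed, an axial force P builds up, equal in every segment, with P · Σ Lᵢ/(AᵢEᵢ) = δ_free.
Σ Lᵢ/(AᵢEᵢ) = 750/(1775×45×10³) + 575/(2125×122×10³) = 1.161×10⁻⁵ mm/N.
Hence P = δ_free / Σ(L/AE) = 1.639/1.161×10⁻⁵ = 141.2 kN (compressive).

P ≈ 141 kN (compressive)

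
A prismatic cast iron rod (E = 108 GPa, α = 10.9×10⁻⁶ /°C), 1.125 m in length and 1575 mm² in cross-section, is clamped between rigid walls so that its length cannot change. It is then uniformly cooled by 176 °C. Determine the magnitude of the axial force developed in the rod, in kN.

P ≈ 326 kN (tensile)

Full restraint means ε = 0, so the stress is σ = EαΔT = 108×10³ × 10.9×10⁻⁶ × 176 = 207.2 MPa.
Axial force P = σA = 207.2 × 1575 = 326300 N = 326.3 kN, tensile.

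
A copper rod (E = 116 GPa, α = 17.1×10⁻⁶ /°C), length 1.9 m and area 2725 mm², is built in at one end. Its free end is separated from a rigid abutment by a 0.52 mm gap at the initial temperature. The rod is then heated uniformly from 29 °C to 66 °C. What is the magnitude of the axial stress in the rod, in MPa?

σ ≈ 41.6 MPa (compressive)

Free thermal elongation = αΔT L = 17.1×10⁻⁶ × 37 × 1900 = 1.202 mm.
The gap closes (δ_free > 0.52 mm) and the wall then resists a further 1.202 − 0.52 = 0.6821 mm of expansion.
That suppressed elongation corresponds to σ = E·Δ/L = 116×10³ × 0.6821/1900 = 41.65 MPa.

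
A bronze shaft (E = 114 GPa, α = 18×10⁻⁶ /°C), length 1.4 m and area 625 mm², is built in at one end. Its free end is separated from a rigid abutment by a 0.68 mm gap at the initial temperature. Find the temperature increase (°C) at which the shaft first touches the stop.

The gap closes when αΔT L = 0.68 mm, since the shaft is still unstressed at that instant.
ΔT = 0.68 / (18×10⁻⁶ × 1400) = 26.98 °C.

ΔT ≈ 27 °C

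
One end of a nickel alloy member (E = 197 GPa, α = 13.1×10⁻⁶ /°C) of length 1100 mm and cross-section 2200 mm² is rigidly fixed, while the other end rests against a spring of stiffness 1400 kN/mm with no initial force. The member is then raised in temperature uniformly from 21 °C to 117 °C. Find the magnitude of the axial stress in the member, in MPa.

σ ≈ 193 MPa (compressive)

If the spring were absent the member would lengthen by αΔT L = 13.1×10⁻⁶ × 96 × 1100 = 1.383 mm.
Let P be the compressive force at the spring. The member shortens elastically by PL/(AE) and the spring compresses by P/k; together these equal δ_free.
P [ L/(AE) + 1/k ] = δ_free → P [ 1100/(2200×197×10³) + 1/(1400×10³) ] = 1.383.
P = 1.383 / 3.252×10⁻⁶ = 425300 N.
σ = P/A = 425300/2200 = 193.3 MPa.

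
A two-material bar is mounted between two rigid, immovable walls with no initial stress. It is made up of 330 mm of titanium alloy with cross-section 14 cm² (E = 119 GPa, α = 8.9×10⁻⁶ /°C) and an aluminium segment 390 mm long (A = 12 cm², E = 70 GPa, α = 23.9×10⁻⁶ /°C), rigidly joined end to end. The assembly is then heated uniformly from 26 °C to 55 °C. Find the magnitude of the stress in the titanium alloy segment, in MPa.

σ ≈ 38.3 MPa (compressive)

If the supports were absent, the total length change would be Σ αᵢΔT Lᵢ = 8.9×10⁻⁶×29×330 + 23.9×10⁻⁶×29×390 = 0.3555 mm.
Since the ends are fixed, an axial force P builds up, equal in every segment, with P · Σ Lᵢ/(AᵢEᵢ) = δ_free.
Σ Lᵢ/(AᵢEᵢ) = 330/(1400×119×10³) + 390/(1200×70×10³) = 6.624×10⁻⁶ mm/N.
P = 0.3555 / 6.624×10⁻⁶ = 53670 N = 53.67 kN, compressive.
σ_{titanium alloy} = P / A = 53670 / 1400 = 38.33 MPa.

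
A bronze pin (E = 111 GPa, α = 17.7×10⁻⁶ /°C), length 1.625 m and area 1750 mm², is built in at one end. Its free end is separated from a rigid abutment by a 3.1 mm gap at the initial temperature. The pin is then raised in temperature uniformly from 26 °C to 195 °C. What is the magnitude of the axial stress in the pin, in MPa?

Free thermal elongation = αΔT L = 17.7×10⁻⁶ × 169 × 1625 = 4.861 mm.
After closing the 3.1 mm clearance, 4.861 − 3.1 = 1.761 mm of expansion remains to be suppressed by the wall.
That suppressed elongation corresponds to σ = E·Δ/L = 111×10³ × 1.761/1625 = 120.3 MPa.

σ ≈ 120 MPa (compressive)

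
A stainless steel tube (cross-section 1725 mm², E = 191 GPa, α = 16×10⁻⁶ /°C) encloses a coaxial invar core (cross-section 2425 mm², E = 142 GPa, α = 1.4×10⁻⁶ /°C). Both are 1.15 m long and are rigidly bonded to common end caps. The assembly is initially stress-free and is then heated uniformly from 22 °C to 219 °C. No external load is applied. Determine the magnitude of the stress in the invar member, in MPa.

The stainless steel has the larger α, so on heating it would change length more than the invar if both were free. The rigid plates force a common final length, so the stainless steel is put into compression and the invar into tension, with equal and opposite forces P (no external load).
Setting the final lengths equal and cancelling L: (α₁ − α₂)ΔT = P/(A₁E₁) + P/(A₂E₂).
|α₁ − α₂|·ΔT = 14.6×10⁻⁶ × 197 = 0.002876.
1/(A₁E₁) + 1/(A₂E₂) = 1/(1725×191×10³) + 1/(2425×142×10³) = 5.939×10⁻⁹ N⁻¹.
So P = 0.002876 / 5.939×10⁻⁹ = 484.3 kN.
σ_{invar} = P/A₂ = 484300/2425 = 199.7 MPa, tensile.

σ ≈ 200 MPa (tensile)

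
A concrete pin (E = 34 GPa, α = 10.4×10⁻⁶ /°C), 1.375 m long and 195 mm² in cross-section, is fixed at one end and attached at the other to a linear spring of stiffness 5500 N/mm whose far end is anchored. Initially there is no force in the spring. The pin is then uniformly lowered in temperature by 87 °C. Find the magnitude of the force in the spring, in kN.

P ≈ 3.2 kN

If the spring were absent the pin would shorten by αΔT L = 10.4×10⁻⁶ × 87 × 1375 = 1.244 mm.
With a force P in the spring, the elastic change of the pin is PL/(AE) and that of the spring is P/k; compatibility requires their sum to equal δ_free.
So P = δ_free / [L/(AE) + 1/k] = 1.244 / [ 1375/(195×34×10³) + 1/(5500) ].
P = 1.244 / 0.0003892 = 3196 N.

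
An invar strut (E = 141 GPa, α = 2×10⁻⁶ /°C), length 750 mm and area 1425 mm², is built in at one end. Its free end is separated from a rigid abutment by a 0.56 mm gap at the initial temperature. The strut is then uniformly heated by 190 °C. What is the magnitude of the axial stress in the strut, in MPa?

Unrestrained expansion: δ_free = αΔT L = 2×10⁻⁶ × 190 × 750 = 0.285 mm.
This is smaller than the 0.56 mm clearance, so the strut expands freely without reaching the stop — the stress is zero.

σ ≈ 0 MPa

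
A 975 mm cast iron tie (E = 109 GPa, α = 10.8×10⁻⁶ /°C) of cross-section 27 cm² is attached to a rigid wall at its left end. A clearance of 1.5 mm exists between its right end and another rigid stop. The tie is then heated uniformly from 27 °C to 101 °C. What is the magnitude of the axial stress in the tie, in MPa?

σ ≈ 0 MPa

If the wall were absent the tie would grow by αΔT L = 10.8×10⁻⁶ × 74 × 975 = 0.7792 mm.
This is smaller than the 1.5 mm clearance, so the tie expands freely without reaching the stop — the stress is zero.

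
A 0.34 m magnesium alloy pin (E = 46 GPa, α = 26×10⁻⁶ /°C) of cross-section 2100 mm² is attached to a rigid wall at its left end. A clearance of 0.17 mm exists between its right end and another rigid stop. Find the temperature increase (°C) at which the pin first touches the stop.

The gap closes when αΔT L = 0.17 mm, since the pin is still unstressed at that instant.
ΔT = 0.17 / (26×10⁻⁶ × 340) = 19.23 °C.

ΔT ≈ 19.2 °C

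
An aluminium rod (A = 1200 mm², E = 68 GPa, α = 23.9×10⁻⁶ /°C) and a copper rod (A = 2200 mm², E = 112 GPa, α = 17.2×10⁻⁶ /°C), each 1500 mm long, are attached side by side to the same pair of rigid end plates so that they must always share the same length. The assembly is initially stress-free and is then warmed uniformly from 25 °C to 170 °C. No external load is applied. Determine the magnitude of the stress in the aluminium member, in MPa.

σ ≈ 49.6 MPa (compressive)

Both members must finish at the same length. With the larger α, the aluminium tends to over-expand; the plates restrain it, putting the aluminium in compression and the copper in tension. With no external load the two internal forces are equal and opposite, magnitude P.
Equating the net (thermal + elastic) strains gives |α₁ − α₂|·ΔT = P·[1/(A₁E₁) + 1/(A₂E₂)].
|α₁ − α₂|·ΔT = 6.7×10⁻⁶ × 145 = 0.0009715.
1/(A₁E₁) + 1/(A₂E₂) = 1/(1200×68×10³) + 1/(2200×112×10³) = 1.631×10⁻⁸ N⁻¹.
P = 0.0009715 / 1.631×10⁻⁸ = 59550 N = 59.55 kN.
σ_{aluminium} = P/A₁ = 59550/1200 = 49.63 MPa, compressive.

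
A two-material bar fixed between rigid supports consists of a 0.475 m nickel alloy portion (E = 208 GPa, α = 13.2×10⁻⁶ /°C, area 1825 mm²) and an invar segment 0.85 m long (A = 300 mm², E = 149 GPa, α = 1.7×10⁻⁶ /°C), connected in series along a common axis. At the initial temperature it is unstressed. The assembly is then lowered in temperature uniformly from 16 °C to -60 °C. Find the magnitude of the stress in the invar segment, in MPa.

σ ≈ 96.4 MPa (tensile)

Free thermal contraction of the whole bar: Σ αᵢΔT Lᵢ = 13.2×10⁻⁶×76×475 + 1.7×10⁻⁶×76×850 = 0.5863 mm.
The walls prevent any net length change, so an axial force P (same in every segment) develops. Compatibility: P · Σ Lᵢ/(AᵢEᵢ) = δ_free.
Σ Lᵢ/(AᵢEᵢ) = 475/(1825×208×10³) + 850/(300×149×10³) = 2.027×10⁻⁵ mm/N.
So P = 0.5863 / 2.027×10⁻⁵ = 28.93 kN, tensile.
σ_{invar} = P / A = 28930 / 300 = 96.44 MPa.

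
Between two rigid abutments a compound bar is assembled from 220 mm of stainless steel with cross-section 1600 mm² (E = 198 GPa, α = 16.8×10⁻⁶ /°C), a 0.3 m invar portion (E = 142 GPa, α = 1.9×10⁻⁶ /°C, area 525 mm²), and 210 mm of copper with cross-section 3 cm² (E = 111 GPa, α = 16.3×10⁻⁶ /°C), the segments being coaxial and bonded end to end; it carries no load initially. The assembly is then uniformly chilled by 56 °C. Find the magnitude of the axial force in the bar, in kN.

P ≈ 39.1 kN (tensile)

With the walls removed the bar would change length by δ_free = Σ αᵢΔT Lᵢ = 16.8×10⁻⁶×56×220 + 1.9×10⁻⁶×56×300 + 16.3×10⁻⁶×56×210 = 0.4306 mm.
The walls prevent any net length change, so an axial force P (same in every segment) develops. Compatibility: P · Σ Lᵢ/(AᵢEᵢ) = δ_free.
The series flexibility is Σ Lᵢ/(AᵢEᵢ) = 220/(1600×198×10³) + 300/(525×142×10³) + 210/(300×111×10³) = 1.102×10⁻⁵ mm/N.
P = 0.4306 / 1.102×10⁻⁵ = 39060 N = 39.06 kN, tensile.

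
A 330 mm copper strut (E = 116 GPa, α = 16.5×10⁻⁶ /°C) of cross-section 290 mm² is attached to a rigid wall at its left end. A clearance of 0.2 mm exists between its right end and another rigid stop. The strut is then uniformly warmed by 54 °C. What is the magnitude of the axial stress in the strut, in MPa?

σ ≈ 33.1 MPa (compressive)

Free thermal elongation = αΔT L = 16.5×10⁻⁶ × 54 × 330 = 0.294 mm.
After closing the 0.2 mm clearance, 0.294 − 0.2 = 0.09403 mm of expansion remains to be suppressed by the wall.
So σ = E(δ_free − g)/L = 116×10³ × 0.09403/330 = 33.05 MPa.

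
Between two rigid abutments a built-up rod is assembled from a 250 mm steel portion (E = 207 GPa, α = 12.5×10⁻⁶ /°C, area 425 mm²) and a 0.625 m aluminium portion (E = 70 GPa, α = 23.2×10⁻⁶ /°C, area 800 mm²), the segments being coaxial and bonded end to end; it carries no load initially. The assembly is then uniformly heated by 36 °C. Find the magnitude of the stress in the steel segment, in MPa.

If the supports were absent, the total length change would be Σ αᵢΔT Lᵢ = 12.5×10⁻⁶×36×250 + 23.2×10⁻⁶×36×625 = 0.6345 mm.
The rigid supports impose zero overall length change; the single axial force P common to all segments must satisfy P Σ Lᵢ/(AᵢEᵢ) = δ_free.
Σ Lᵢ/(AᵢEᵢ) = 250/(425×207×10³) + 625/(800×70×10³) = 1.4×10⁻⁵ mm/N.
Hence P = δ_free / Σ(L/AE) = 0.6345/1.4×10⁻⁵ = 45.31 kN (compressive).
σ_{steel} = P / A = 45310 / 425 = 106.6 MPa.

σ ≈ 107 MPa (compressive)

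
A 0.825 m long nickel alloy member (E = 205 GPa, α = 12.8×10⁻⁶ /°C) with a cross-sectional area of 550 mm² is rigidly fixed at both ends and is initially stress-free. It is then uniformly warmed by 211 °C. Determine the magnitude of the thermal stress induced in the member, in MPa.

σ ≈ 554 MPa (compressive)

With length fixed, the mechanical strain must cancel the thermal strain αΔT = 12.8×10⁻⁶ × 211 = 2700.8×10⁻⁶.
The stress required to suppress this strain is σ = Eε = 205×10³ × 2700.8×10⁻⁶ = 553.7 MPa, compressive since the member is trying to expand.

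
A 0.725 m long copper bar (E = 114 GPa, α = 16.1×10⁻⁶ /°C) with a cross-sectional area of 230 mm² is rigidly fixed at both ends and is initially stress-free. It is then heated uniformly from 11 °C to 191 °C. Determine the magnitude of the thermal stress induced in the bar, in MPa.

σ ≈ 330 MPa (compressive)

With length fixed, the mechanical strain must cancel the thermal strain αΔT = 16.1×10⁻⁶ × 180 = 2898×10⁻⁶.
σ = EαΔT = 114×10³ × 16.1×10⁻⁶ × 180 = 330.4 MPa (compressive; the bar is trying to expand).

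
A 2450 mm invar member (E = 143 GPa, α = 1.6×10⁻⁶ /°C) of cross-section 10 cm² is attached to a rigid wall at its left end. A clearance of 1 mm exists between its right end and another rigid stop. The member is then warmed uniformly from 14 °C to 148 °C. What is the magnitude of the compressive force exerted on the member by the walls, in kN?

P ≈ 0 kN

Unrestrained expansion: δ_free = αΔT L = 1.6×10⁻⁶ × 134 × 2450 = 0.5253 mm.
This is smaller than the 1 mm clearance, so the member expands freely without reaching the stop — the stress is zero.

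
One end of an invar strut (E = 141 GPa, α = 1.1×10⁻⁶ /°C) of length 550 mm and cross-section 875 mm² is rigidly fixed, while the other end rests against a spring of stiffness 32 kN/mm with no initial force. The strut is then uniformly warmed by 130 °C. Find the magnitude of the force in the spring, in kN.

P ≈ 2.2 kN

If the spring were absent the strut would lengthen by αΔT L = 1.1×10⁻⁶ × 130 × 550 = 0.07865 mm.
With a force P in the spring, the elastic change of the strut is PL/(AE) and that of the spring is P/k; compatibility requires their sum to equal δ_free.
So P = δ_free / [L/(AE) + 1/k] = 0.07865 / [ 550/(875×141×10³) + 1/(32×10³) ].
P = 0.07865 / 3.571×10⁻⁵ = 2203 N.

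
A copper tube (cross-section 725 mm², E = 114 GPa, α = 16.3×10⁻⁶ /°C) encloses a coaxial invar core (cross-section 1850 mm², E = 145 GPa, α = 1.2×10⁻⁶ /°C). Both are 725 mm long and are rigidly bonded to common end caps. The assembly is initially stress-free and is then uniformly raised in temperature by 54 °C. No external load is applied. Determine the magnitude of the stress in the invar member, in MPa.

Equilibrium of a rigid end plate with no external load gives equal and opposite internal forces ±P in the two members. Since α_{copper} > α_{invar}, heating drives the copper into compression and the invar into tension.
Setting the final lengths equal and cancelling L: (α₁ − α₂)ΔT = P/(A₁E₁) + P/(A₂E₂).
|α₁ − α₂|·ΔT = 15.1×10⁻⁶ × 54 = 0.0008154.
1/(A₁E₁) + 1/(A₂E₂) = 1/(725×114×10³) + 1/(1850×145×10³) = 1.583×10⁻⁸ N⁻¹.
So P = 0.0008154 / 1.583×10⁻⁸ = 51.52 kN.
σ_{invar} = P/A₂ = 51520/1850 = 27.85 MPa, tensile.

σ ≈ 27.8 MPa (tensile)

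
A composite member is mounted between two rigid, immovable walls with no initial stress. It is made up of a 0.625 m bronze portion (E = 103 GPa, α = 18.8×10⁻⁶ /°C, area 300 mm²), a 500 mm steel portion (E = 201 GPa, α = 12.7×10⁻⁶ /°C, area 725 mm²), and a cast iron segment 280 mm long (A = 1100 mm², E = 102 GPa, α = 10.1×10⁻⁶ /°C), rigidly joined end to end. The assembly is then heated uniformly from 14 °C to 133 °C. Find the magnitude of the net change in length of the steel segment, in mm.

If the supports were absent, the total length change would be Σ αᵢΔT Lᵢ = 18.8×10⁻⁶×119×625 + 12.7×10⁻⁶×119×500 + 10.1×10⁻⁶×119×280 = 2.49 mm.
The walls prevent any net length change, so an axial force P (same in every segment) develops. Compatibility: P · Σ Lᵢ/(AᵢEᵢ) = δ_free.
Σ Lᵢ/(AᵢEᵢ) = 625/(300×103×10³) + 500/(725×201×10³) + 280/(1100×102×10³) = 2.615×10⁻⁵ mm/N.
P = 2.49 / 2.615×10⁻⁵ = 95220 N = 95.22 kN, compressive.
For the steel segment, free thermal change = 12.7×10⁻⁶×119×500 = 0.7556 mm and elastic change from P = 95220×500/(725×201×10³) = 0.3267 mm; these oppose, so the net change is 0.429 mm (segment lengthens).

|ΔL| ≈ 0.429 mm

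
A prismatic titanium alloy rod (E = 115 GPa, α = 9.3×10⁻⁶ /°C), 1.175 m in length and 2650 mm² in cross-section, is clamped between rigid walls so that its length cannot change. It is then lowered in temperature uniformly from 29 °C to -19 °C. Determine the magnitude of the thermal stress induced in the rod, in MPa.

σ ≈ 51.3 MPa (tensile)

With length fixed, the mechanical strain must cancel the thermal strain αΔT = 9.3×10⁻⁶ × 48 = 446.4×10⁻⁶.
σ = EαΔT = 115×10³ × 9.3×10⁻⁶ × 48 = 51.34 MPa (tensile; the rod is trying to contract).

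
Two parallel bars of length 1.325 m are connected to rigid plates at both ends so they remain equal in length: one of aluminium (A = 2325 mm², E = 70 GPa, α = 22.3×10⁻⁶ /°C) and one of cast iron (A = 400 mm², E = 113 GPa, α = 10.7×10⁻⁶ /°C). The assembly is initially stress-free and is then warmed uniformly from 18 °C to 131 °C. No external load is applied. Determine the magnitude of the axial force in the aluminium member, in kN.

P ≈ 46.4 kN (compressive in the aluminium)

Equilibrium of a rigid end plate with no external load gives equal and opposite internal forces ±P in the two members. Since α_{aluminium} > α_{cast iron}, heating drives the aluminium into compression and the cast iron into tension.
Setting the final lengths equal and cancelling L: (α₁ − α₂)ΔT = P/(A₁E₁) + P/(A₂E₂).
|α₁ − α₂|·ΔT = 11.6×10⁻⁶ × 113 = 0.001311.
1/(A₁E₁) + 1/(A₂E₂) = 1/(2325×70×10³) + 1/(400×113×10³) = 2.827×10⁻⁸ N⁻¹.
So P = 0.001311 / 2.827×10⁻⁸ = 46.37 kN.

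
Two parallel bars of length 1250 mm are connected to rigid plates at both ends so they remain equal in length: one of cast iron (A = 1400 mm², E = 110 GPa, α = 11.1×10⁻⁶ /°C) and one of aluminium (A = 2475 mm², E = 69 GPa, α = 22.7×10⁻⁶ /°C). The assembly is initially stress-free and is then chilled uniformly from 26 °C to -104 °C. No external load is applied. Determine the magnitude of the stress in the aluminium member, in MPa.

The aluminium has the larger α, so on cooling it would change length more than the cast iron if both were free. The rigid plates force a common final length, so the aluminium is put into tension and the cast iron into compression, with equal and opposite forces P (no external load).
Setting the final lengths equal and cancelling L: (α₁ − α₂)ΔT = P/(A₁E₁) + P/(A₂E₂).
|α₁ − α₂|·ΔT = 11.6×10⁻⁶ × 130 = 0.001508.
1/(A₁E₁) + 1/(A₂E₂) = 1/(1400×110×10³) + 1/(2475×69×10³) = 1.235×10⁻⁸ N⁻¹.
P = 0.001508 / 1.235×10⁻⁸ = 122100 N = 122.1 kN.
σ_{aluminium} = P/A₂ = 122100/2475 = 49.34 MPa, tensile.

σ ≈ 49.3 MPa (tensile)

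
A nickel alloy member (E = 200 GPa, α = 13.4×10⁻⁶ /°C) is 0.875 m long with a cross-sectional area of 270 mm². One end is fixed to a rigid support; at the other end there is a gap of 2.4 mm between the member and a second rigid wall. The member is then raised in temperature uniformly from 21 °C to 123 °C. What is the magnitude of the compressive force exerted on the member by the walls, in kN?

P ≈ 0 kN

Unrestrained expansion: δ_free = αΔT L = 13.4×10⁻⁶ × 102 × 875 = 1.196 mm.
Since δ_free = 1.2 mm is less than the 2.4 mm gap, the member never touches the wall. No axial force develops.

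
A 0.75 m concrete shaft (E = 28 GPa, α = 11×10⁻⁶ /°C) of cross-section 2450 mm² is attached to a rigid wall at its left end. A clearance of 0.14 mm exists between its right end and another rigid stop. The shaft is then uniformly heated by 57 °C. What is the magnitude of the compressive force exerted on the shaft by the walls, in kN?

P ≈ 30.2 kN

Unrestrained expansion: δ_free = αΔT L = 11×10⁻⁶ × 57 × 750 = 0.4702 mm.
The gap closes (δ_free > 0.14 mm) and the wall then resists a further 0.4702 − 0.14 = 0.3302 mm of expansion.
That suppressed elongation corresponds to σ = E·Δ/L = 28×10³ × 0.3302/750 = 12.33 MPa.
Force on the wall = σA = 12.33 × 2450 mm² = 30.21 kN.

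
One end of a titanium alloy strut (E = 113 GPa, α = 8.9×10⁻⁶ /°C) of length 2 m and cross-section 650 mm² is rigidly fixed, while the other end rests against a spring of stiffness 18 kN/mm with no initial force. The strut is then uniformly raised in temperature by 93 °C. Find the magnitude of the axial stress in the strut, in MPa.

σ ≈ 30.8 MPa (compressive)

Free thermal expansion: δ_free = αΔT L = 8.9×10⁻⁶ × 93 × 2000 = 1.655 mm.
Let P be the compressive force at the spring. The strut shortens elastically by PL/(AE) and the spring compresses by P/k; together these equal δ_free.
So P = δ_free / [L/(AE) + 1/k] = 1.655 / [ 2000/(650×113×10³) + 1/(18×10³) ].
P = 1.655 / 8.278×10⁻⁵ = 20000 N.
σ = P/A = 20000/650 = 30.76 MPa.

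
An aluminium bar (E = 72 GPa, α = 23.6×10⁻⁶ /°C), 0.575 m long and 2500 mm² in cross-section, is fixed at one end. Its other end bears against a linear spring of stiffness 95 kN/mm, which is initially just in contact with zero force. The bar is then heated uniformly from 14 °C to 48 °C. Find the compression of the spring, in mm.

δ ≈ 0.354 mm

Free thermal expansion: δ_free = αΔT L = 23.6×10⁻⁶ × 34 × 575 = 0.4614 mm.
Let P be the compressive force at the spring. The bar shortens elastically by PL/(AE) and the spring compresses by P/k; together these equal δ_free.
So P = δ_free / [L/(AE) + 1/k] = 0.4614 / [ 575/(2500×72×10³) + 1/(95×10³) ].
P = 0.4614 / 1.372×10⁻⁵ = 33630 N.
Spring compression = P/k = 33630/(95×10³) = 0.354 mm.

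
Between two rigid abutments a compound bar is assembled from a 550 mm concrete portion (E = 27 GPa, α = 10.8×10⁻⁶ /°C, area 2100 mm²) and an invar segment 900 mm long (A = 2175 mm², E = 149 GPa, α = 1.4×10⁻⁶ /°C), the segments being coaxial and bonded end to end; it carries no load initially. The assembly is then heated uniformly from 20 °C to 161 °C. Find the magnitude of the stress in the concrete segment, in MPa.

If the supports were absent, the total length change would be Σ αᵢΔT Lᵢ = 10.8×10⁻⁶×141×550 + 1.4×10⁻⁶×141×900 = 1.015 mm.
Since the ends are fixed, an axial force P builds up, equal in every segment, with P · Σ Lᵢ/(AᵢEᵢ) = δ_free.
The series flexibility is Σ Lᵢ/(AᵢEᵢ) = 550/(2100×27×10³) + 900/(2175×149×10³) = 1.248×10⁻⁵ mm/N.
Hence P = δ_free / Σ(L/AE) = 1.015/1.248×10⁻⁵ = 81.36 kN (compressive).
σ_{concrete} = P / A = 81360 / 2100 = 38.74 MPa.

σ ≈ 38.7 MPa (compressive)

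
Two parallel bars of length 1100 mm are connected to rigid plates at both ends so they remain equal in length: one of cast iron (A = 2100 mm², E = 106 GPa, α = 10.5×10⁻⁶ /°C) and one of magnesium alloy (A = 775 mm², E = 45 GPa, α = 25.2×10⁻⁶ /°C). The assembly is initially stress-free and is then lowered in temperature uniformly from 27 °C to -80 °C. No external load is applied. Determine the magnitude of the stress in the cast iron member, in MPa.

σ ≈ 22.6 MPa (compressive)

Equilibrium of a rigid end plate with no external load gives equal and opposite internal forces ±P in the two members. Since α_{magnesium alloy} > α_{cast iron}, cooling drives the magnesium alloy into tension and the cast iron into compression.
Compatibility of the two members (thermal + elastic change equal): (α₁ − α₂)ΔT = P·[1/(A₁E₁) + 1/(A₂E₂)].
|α₁ − α₂|·ΔT = 14.7×10⁻⁶ × 107 = 0.001573.
1/(A₁E₁) + 1/(A₂E₂) = 1/(2100×106×10³) + 1/(775×45×10³) = 3.317×10⁻⁸ N⁻¹.
P = 0.001573 / 3.317×10⁻⁸ = 47420 N = 47.42 kN.
σ_{cast iron} = P/A₁ = 47420/2100 = 22.58 MPa, compressive.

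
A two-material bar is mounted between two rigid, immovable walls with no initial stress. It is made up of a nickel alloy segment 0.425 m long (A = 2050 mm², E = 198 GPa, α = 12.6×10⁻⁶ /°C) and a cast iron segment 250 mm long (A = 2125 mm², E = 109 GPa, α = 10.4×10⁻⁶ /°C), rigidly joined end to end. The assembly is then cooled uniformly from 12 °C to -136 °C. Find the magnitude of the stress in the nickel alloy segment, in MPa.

σ ≈ 270 MPa (tensile)

If the supports were absent, the total length change would be Σ αᵢΔT Lᵢ = 12.6×10⁻⁶×148×425 + 10.4×10⁻⁶×148×250 = 1.177 mm.
The walls prevent any net length change, so an axial force P (same in every segment) develops. Compatibility: P · Σ Lᵢ/(AᵢEᵢ) = δ_free.
Σ Lᵢ/(AᵢEᵢ) = 425/(2050×198×10³) + 250/(2125×109×10³) = 2.126×10⁻⁶ mm/N.
P = 1.177 / 2.126×10⁻⁶ = 553700 N = 553.7 kN, tensile.
σ_{nickel alloy} = P / A = 553700 / 2050 = 270.1 MPa.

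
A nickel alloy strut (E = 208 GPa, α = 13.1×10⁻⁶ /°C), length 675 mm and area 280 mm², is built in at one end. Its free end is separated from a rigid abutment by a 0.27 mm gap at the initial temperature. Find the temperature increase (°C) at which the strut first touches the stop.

ΔT ≈ 30.5 °C

Contact occurs when the free expansion equals the gap: αΔT L = 0.27 mm.
So ΔT = g/(αL) = 0.27/(13.1×10⁻⁶ × 675) = 30.53 °C.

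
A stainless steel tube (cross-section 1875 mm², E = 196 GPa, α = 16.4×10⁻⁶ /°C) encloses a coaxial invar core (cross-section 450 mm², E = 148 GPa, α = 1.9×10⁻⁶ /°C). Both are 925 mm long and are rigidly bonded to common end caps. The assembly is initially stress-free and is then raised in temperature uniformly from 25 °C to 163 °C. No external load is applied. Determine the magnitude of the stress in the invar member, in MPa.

Equilibrium of a rigid end plate with no external load gives equal and opposite internal forces ±P in the two members. Since α_{stainless steel} > α_{invar}, heating drives the stainless steel into compression and the invar into tension.
Equating the net (thermal + elastic) strains gives |α₁ − α₂|·ΔT = P·[1/(A₁E₁) + 1/(A₂E₂)].
|α₁ − α₂|·ΔT = 14.5×10⁻⁶ × 138 = 0.002001.
1/(A₁E₁) + 1/(A₂E₂) = 1/(1875×196×10³) + 1/(450×148×10³) = 1.774×10⁻⁸ N⁻¹.
P = 0.002001 / 1.774×10⁻⁸ = 112800 N = 112.8 kN.
σ_{invar} = P/A₂ = 112800/450 = 250.7 MPa, tensile.

σ ≈ 251 MPa (tensile)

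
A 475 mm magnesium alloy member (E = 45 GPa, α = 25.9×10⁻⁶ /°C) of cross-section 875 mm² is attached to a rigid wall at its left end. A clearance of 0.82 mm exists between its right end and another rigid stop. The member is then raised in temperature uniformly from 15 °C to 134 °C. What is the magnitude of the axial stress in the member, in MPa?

σ ≈ 61 MPa (compressive)

Unrestrained expansion: δ_free = αΔT L = 25.9×10⁻⁶ × 119 × 475 = 1.464 mm.
After closing the 0.82 mm clearance, 1.464 − 0.82 = 0.644 mm of expansion remains to be suppressed by the wall.
That suppressed elongation corresponds to σ = E·Δ/L = 45×10³ × 0.644/475 = 61.01 MPa.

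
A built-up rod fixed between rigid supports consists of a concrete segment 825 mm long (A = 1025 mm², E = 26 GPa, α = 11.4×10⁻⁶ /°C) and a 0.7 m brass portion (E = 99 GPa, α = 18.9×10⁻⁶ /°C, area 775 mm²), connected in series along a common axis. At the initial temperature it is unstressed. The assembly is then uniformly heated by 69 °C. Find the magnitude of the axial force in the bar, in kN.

If the supports were absent, the total length change would be Σ αᵢΔT Lᵢ = 11.4×10⁻⁶×69×825 + 18.9×10⁻⁶×69×700 = 1.562 mm.
The walls prevent any net length change, so an axial force P (same in every segment) develops. Compatibility: P · Σ Lᵢ/(AᵢEᵢ) = δ_free.
The series flexibility is Σ Lᵢ/(AᵢEᵢ) = 825/(1025×26×10³) + 700/(775×99×10³) = 4.008×10⁻⁵ mm/N.
So P = 1.562 / 4.008×10⁻⁵ = 38.97 kN, compressive.

P ≈ 39 kN (compressive)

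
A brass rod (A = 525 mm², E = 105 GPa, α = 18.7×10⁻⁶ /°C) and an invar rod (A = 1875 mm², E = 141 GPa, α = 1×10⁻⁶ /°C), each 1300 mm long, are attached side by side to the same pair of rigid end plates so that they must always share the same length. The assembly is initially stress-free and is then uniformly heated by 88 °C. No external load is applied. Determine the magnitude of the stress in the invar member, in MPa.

σ ≈ 37.9 MPa (tensile)

Both members must finish at the same length. With the larger α, the brass tends to over-expand; the plates restrain it, putting the brass in compression and the invar in tension. With no external load the two internal forces are equal and opposite, magnitude P.
Setting the final lengths equal and cancelling L: (α₁ − α₂)ΔT = P/(A₁E₁) + P/(A₂E₂).
|α₁ − α₂|·ΔT = 17.7×10⁻⁶ × 88 = 0.001558.
1/(A₁E₁) + 1/(A₂E₂) = 1/(525×105×10³) + 1/(1875×141×10³) = 2.192×10⁻⁸ N⁻¹.
P = 0.001558 / 2.192×10⁻⁸ = 71050 N = 71.05 kN.
σ_{invar} = P/A₂ = 71050/1875 = 37.89 MPa, tensile.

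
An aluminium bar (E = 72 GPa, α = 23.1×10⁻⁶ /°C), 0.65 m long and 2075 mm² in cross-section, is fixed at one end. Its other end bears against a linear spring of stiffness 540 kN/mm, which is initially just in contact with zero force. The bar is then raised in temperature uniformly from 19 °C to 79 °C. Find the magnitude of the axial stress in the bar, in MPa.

σ ≈ 70 MPa (compressive)

The unrestrained thermal change is αΔT L = 23.1×10⁻⁶ × 60 × 650 = 0.9009 mm.
With a force P in the spring, the elastic change of the bar is PL/(AE) and that of the spring is P/k; compatibility requires their sum to equal δ_free.
So P = δ_free / [L/(AE) + 1/k] = 0.9009 / [ 650/(2075×72×10³) + 1/(540×10³) ].
P = 0.9009 / 6.203×10⁻⁶ = 145200 N.
σ = P/A = 145200/2075 = 70 MPa.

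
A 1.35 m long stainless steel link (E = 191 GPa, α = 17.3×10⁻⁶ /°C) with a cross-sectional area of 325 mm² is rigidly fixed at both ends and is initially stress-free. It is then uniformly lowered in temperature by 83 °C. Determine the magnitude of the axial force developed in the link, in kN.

P ≈ 89.1 kN (tensile)

With zero net strain, σ = E·αΔT = 191 GPa × 17.3×10⁻⁶ × 83 = 274.3 MPa.
Axial force P = σA = 274.3 × 325 = 89130 N = 89.13 kN, tensile.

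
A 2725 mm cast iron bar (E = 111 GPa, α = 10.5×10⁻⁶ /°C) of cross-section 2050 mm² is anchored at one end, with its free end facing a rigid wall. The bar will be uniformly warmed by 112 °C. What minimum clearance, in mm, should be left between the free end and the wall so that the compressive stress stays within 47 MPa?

Free expansion if unrestrained: δ_free = αΔT L = 10.5×10⁻⁶ × 112 × 2725 = 3.205 mm.
A stress of 47 MPa corresponds to the wall pushing the bar back by σL/E = 47×2725/(111×10³) = 1.154 mm.
The gap must absorb the remainder: g_min = 3.205 − 1.154 = 2.051 mm.

g ≈ 2.05 mm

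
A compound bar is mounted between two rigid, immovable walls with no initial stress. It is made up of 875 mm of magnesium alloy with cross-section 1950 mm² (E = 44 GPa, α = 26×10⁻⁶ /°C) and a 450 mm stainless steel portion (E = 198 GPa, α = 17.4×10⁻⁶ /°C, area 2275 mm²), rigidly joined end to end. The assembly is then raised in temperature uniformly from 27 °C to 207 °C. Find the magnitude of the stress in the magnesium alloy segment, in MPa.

σ ≈ 252 MPa (compressive)

With the walls removed the bar would change length by δ_free = Σ αᵢΔT Lᵢ = 26×10⁻⁶×180×875 + 17.4×10⁻⁶×180×450 = 5.504 mm.
Since the ends are fixed, an axial force P builds up, equal in every segment, with P · Σ Lᵢ/(AᵢEᵢ) = δ_free.
Σ Lᵢ/(AᵢEᵢ) = 875/(1950×44×10³) + 450/(2275×198×10³) = 1.12×10⁻⁵ mm/N.
Hence P = δ_free / Σ(L/AE) = 5.504/1.12×10⁻⁵ = 491.6 kN (compressive).
σ_{magnesium alloy} = P / A = 491600 / 1950 = 252.1 MPa.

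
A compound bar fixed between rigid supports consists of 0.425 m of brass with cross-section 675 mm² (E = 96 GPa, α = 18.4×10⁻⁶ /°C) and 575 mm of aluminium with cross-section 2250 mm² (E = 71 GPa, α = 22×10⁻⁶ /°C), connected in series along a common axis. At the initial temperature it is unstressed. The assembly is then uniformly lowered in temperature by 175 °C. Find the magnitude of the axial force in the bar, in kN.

P ≈ 353 kN (tensile)

If the supports were absent, the total length change would be Σ αᵢΔT Lᵢ = 18.4×10⁻⁶×175×425 + 22×10⁻⁶×175×575 = 3.582 mm.
Since the ends are fixed, an axial force P builds up, equal in every segment, with P · Σ Lᵢ/(AᵢEᵢ) = δ_free.
The series flexibility is Σ Lᵢ/(AᵢEᵢ) = 425/(675×96×10³) + 575/(2250×71×10³) = 1.016×10⁻⁵ mm/N.
Hence P = δ_free / Σ(L/AE) = 3.582/1.016×10⁻⁵ = 352.7 kN (tensile).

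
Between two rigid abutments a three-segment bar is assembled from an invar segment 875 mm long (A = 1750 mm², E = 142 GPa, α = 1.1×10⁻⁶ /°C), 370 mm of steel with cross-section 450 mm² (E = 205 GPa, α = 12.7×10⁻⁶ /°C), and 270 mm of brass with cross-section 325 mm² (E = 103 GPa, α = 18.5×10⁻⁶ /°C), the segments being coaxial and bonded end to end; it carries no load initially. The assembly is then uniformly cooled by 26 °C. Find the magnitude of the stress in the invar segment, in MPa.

If the supports were absent, the total length change would be Σ αᵢΔT Lᵢ = 1.1×10⁻⁶×26×875 + 12.7×10⁻⁶×26×370 + 18.5×10⁻⁶×26×270 = 0.2771 mm.
The rigid supports impose zero overall length change; the single axial force P common to all segments must satisfy P Σ Lᵢ/(AᵢEᵢ) = δ_free.
The series flexibility is Σ Lᵢ/(AᵢEᵢ) = 875/(1750×142×10³) + 370/(450×205×10³) + 270/(325×103×10³) = 1.56×10⁻⁵ mm/N.
P = 0.2771 / 1.56×10⁻⁵ = 17760 N = 17.76 kN, tensile.
σ_{invar} = P / A = 17760 / 1750 = 10.15 MPa.

σ ≈ 10.2 MPa (tensile)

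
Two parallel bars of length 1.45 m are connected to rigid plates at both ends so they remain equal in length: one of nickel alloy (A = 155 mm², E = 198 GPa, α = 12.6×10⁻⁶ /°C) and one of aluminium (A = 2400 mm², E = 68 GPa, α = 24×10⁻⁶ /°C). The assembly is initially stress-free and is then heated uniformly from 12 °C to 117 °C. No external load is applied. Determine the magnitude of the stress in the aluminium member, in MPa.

σ ≈ 12.9 MPa (compressive)

The aluminium has the larger α, so on heating it would change length more than the nickel alloy if both were free. The rigid plates force a common final length, so the aluminium is put into compression and the nickel alloy into tension, with equal and opposite forces P (no external load).
Equating the net (thermal + elastic) strains gives |α₁ − α₂|·ΔT = P·[1/(A₁E₁) + 1/(A₂E₂)].
|α₁ − α₂|·ΔT = 11.4×10⁻⁶ × 105 = 0.001197.
1/(A₁E₁) + 1/(A₂E₂) = 1/(155×198×10³) + 1/(2400×68×10³) = 3.871×10⁻⁸ N⁻¹.
So P = 0.001197 / 3.871×10⁻⁸ = 30.92 kN.
σ_{aluminium} = P/A₂ = 30920/2400 = 12.88 MPa, compressive.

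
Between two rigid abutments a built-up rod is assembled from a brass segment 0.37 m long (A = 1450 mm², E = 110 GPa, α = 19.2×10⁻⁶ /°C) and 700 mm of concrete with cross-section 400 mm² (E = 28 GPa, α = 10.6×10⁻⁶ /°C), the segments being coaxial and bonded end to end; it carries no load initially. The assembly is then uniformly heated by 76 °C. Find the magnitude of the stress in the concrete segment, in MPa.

σ ≈ 42.6 MPa (compressive)

Free thermal expansion of the whole bar: Σ αᵢΔT Lᵢ = 19.2×10⁻⁶×76×370 + 10.6×10⁻⁶×76×700 = 1.104 mm.
The rigid supports impose zero overall length change; the single axial force P common to all segments must satisfy P Σ Lᵢ/(AᵢEᵢ) = δ_free.
The series flexibility is Σ Lᵢ/(AᵢEᵢ) = 370/(1450×110×10³) + 700/(400×28×10³) = 6.482×10⁻⁵ mm/N.
So P = 1.104 / 6.482×10⁻⁵ = 17.03 kN, compressive.
σ_{concrete} = P / A = 17030 / 400 = 42.57 MPa.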